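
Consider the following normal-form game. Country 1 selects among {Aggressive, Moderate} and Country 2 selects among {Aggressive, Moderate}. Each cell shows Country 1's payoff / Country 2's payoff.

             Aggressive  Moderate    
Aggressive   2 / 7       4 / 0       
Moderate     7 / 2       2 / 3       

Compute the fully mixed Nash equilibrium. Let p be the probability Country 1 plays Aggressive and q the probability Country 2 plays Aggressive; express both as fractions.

Each player's mixing probability is pinned down by making the *other* player indifferent.
Country 2 indifferent between Aggressive and Moderate: p·7 + (1−p)·2 = p·0 + (1−p)·3 ⟹ 2 + 5p = 3 + (-3)p ⟹ p = 1/8.
Country 1 indifferent between Aggressive and Moderate: q·2 + (1−q)·4 = q·7 + (1−q)·2 ⟹ 4 + (-2)q = 2 + 5q ⟹ q = 2/7.

p = 1/8, q = 2/7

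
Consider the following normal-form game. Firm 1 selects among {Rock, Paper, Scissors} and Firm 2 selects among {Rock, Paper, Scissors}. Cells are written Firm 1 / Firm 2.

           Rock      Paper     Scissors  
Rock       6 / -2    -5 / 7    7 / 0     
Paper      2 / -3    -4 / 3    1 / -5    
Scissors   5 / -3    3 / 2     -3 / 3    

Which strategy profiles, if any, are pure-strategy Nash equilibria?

Check mutual best responses: a cell is a NE iff neither player can gain by unilaterally deviating.
Firm 1's best responses — vs Rock: Rock (payoff 6); vs Paper: Scissors (payoff 3); vs Scissors: Rock (payoff 7).
Firm 2's best responses — vs Rock: Paper (payoff 7); vs Paper: Paper (payoff 3); vs Scissors: Scissors (payoff 3).
No cell has both players best-responding. For instance, Firm 1's best reply to Rock is Rock, but against Rock Firm 2 prefers Paper over Rock.

No pure-strategy Nash equilibrium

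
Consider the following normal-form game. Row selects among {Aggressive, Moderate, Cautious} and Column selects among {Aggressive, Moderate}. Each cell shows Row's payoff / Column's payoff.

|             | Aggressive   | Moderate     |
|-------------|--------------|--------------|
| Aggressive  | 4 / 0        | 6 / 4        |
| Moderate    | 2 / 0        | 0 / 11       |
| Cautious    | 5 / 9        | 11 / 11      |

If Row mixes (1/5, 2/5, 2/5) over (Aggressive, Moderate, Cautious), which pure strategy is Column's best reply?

Column's best reply maximizes expected payoff against the mix.
Aggressive: (1/5)·0 + (2/5)·0 + (2/5)·9 = 18/5
Moderate: (1/5)·4 + (2/5)·11 + (2/5)·11 = 48/5
Highest expected payoff is 48/5, from Moderate.

Moderate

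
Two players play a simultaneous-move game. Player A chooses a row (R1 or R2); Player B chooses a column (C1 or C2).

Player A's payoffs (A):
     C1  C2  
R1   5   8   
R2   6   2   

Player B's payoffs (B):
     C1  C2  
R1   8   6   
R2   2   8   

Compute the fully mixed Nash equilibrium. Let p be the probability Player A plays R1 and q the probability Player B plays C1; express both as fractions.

p = 3/4, q = 6/7

In a mixed NE each player is indifferent between their pure strategies, so the opponent's mix sets the indifference.
Player B indifferent between C1 and C2: p·8 + (1−p)·2 = p·6 + (1−p)·8 ⟹ 2 + 6p = 8 + (-2)p ⟹ p = 3/4.
Player A indifferent between R1 and R2: q·5 + (1−q)·8 = q·6 + (1−q)·2 ⟹ 8 + (-3)q = 2 + 4q ⟹ q = 6/7.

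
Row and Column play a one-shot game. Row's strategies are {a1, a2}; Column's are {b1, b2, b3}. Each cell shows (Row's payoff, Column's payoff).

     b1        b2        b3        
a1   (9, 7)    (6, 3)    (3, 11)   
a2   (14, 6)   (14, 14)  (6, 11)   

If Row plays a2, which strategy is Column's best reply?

With Row fixed at a2, Column's payoffs are: b1 → 6, b2 → 14, b3 → 11.
The maximum is 14, achieved by b2.

b2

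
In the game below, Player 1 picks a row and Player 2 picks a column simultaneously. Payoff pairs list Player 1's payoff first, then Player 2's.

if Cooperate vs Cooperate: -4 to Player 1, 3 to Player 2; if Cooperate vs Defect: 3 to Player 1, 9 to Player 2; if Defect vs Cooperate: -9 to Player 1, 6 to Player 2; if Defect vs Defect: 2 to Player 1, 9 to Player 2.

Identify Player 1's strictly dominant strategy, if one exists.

Check whether one of Player 1's strategies beats all alternatives regardless of what the opponent does.
Cooperate strictly dominates: vs Cooperate: -4 > -9; vs Defect: 3 > 2.

Cooperate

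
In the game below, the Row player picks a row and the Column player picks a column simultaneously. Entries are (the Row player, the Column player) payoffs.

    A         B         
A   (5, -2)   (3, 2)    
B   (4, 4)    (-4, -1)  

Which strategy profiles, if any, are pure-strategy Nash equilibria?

(A, B)

Find each player's best response to every opponent strategy; NE are the intersections.
The Row player's best responses — vs A: A (payoff 5); vs B: A (payoff 3).
The Column player's best responses — vs A: B (payoff 2); vs B: A (payoff 4).
The only mutual best response is (A, B); neither player gains by switching there.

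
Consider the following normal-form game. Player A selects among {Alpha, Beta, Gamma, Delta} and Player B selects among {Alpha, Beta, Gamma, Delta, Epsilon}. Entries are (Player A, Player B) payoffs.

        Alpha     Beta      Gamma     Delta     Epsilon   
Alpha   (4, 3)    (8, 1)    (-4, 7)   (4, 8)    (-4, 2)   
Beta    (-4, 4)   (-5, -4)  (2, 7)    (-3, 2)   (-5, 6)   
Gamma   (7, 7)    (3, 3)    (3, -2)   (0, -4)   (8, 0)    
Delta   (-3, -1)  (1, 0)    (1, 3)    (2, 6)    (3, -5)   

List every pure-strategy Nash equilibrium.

A profile is a Nash equilibrium when each player is best-responding to the other.
Player A's best responses — vs Alpha: Gamma (payoff 7); vs Beta: Alpha (payoff 8); vs Gamma: Gamma (payoff 3); vs Delta: Alpha (payoff 4); vs Epsilon: Gamma (payoff 8).
Player B's best responses — vs Alpha: Delta (payoff 8); vs Beta: Gamma (payoff 7); vs Gamma: Alpha (payoff 7); vs Delta: Delta (payoff 6).
Mutual best responses occur at (Alpha, Delta) and (Gamma, Alpha); at each, neither player gains by switching.

(Alpha, Delta) and (Gamma, Alpha)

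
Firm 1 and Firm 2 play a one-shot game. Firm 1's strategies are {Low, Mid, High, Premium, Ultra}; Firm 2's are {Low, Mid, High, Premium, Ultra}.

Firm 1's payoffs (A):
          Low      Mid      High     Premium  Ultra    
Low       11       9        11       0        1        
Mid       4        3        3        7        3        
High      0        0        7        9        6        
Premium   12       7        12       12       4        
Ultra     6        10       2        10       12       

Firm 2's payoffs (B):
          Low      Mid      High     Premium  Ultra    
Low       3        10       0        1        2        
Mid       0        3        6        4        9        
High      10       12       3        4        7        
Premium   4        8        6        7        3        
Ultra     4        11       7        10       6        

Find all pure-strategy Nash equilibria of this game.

(Ultra, Mid)

Find each player's best response to every opponent strategy; NE are the intersections.
Firm 1's best responses — vs Low: Premium (payoff 12); vs Mid: Ultra (payoff 10); vs High: Premium (payoff 12); vs Premium: Premium (payoff 12); vs Ultra: Ultra (payoff 12).
Firm 2's best responses — vs Low: Mid (payoff 10); vs Mid: Ultra (payoff 9); vs High: Mid (payoff 12); vs Premium: Mid (payoff 8); vs Ultra: Mid (payoff 11).
The only mutual best response is (Ultra, Mid); neither player gains by switching there.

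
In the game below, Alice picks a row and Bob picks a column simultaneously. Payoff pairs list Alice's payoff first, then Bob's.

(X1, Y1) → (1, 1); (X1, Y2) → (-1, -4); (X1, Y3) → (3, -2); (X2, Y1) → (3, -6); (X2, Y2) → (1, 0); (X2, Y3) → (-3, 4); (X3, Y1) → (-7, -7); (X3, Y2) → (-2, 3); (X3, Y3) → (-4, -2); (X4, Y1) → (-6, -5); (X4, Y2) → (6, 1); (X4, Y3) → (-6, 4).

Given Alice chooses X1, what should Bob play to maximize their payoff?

Y1

With Alice fixed at X1, Bob's payoffs are: Y1 → 1, Y2 → -4, Y3 → -2.
The maximum is 1, achieved by Y1.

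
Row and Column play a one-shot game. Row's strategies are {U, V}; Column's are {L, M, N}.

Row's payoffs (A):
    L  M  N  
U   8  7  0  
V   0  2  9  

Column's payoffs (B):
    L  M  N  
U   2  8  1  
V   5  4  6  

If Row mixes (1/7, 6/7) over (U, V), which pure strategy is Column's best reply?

N

Column's best reply maximizes expected payoff against the mix.
L: (1/7)·2 + (6/7)·5 = 32/7
M: (1/7)·8 + (6/7)·4 = 32/7
N: (1/7)·1 + (6/7)·6 = 37/7
Highest expected payoff is 37/7, from N.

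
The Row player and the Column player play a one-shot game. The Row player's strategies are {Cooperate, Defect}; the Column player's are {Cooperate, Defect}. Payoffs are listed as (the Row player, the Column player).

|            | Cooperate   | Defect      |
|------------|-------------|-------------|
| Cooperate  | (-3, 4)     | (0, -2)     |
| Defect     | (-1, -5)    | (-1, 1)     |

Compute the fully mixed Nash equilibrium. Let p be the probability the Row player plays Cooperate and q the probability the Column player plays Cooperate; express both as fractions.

Each player's mixing probability is pinned down by making the *other* player indifferent.
The Column player indifferent between Cooperate and Defect: p·4 + (1−p)·(-5) = p·(-2) + (1−p)·1 ⟹ (-5) + 9p = 1 + (-3)p ⟹ p = 1/2.
The Row player indifferent between Cooperate and Defect: q·(-3) + (1−q)·0 = q·(-1) + (1−q)·(-1) ⟹ 0 + (-3)q = (-1) + 0q ⟹ q = 1/3.

p = 1/2, q = 1/3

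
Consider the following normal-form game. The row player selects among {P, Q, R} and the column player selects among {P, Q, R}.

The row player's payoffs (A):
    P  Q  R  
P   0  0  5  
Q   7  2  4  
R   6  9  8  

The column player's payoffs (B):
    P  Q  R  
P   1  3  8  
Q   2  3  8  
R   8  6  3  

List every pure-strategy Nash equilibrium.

A profile is a Nash equilibrium when each player is best-responding to the other.
The row player's best responses — vs P: Q (payoff 7); vs Q: R (payoff 9); vs R: R (payoff 8).
The column player's best responses — vs P: R (payoff 8); vs Q: R (payoff 8); vs R: P (payoff 8).
No cell has both players best-responding. For instance, the row player's best reply to P is Q, but against Q the column player prefers R over P.

No pure-strategy Nash equilibrium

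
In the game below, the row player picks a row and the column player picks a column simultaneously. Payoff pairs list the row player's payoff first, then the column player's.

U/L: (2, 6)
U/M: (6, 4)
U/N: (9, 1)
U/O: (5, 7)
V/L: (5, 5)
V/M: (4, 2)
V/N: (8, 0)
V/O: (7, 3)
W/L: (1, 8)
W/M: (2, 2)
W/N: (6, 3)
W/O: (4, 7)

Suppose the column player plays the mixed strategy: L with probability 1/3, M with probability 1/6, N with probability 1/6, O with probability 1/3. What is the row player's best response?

The row player's best reply maximizes expected payoff against the mix.
U: (1/3)·2 + (1/6)·6 + (1/6)·9 + (1/3)·5 = 29/6
V: (1/3)·5 + (1/6)·4 + (1/6)·8 + (1/3)·7 = 6
W: (1/3)·1 + (1/6)·2 + (1/6)·6 + (1/3)·4 = 3
Highest expected payoff is 6, from V.

V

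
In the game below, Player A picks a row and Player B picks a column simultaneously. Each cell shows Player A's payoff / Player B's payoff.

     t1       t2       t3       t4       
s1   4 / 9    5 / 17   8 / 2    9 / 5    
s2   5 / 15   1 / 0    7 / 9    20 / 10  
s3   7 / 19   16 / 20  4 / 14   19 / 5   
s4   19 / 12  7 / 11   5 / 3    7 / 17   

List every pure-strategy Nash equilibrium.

(s3, t2)

Check mutual best responses: a cell is a NE iff neither player can gain by unilaterally deviating.
Player A's best responses — vs t1: s4 (payoff 19); vs t2: s3 (payoff 16); vs t3: s1 (payoff 8); vs t4: s2 (payoff 20).
Player B's best responses — vs s1: t2 (payoff 17); vs s2: t1 (payoff 15); vs s3: t2 (payoff 20); vs s4: t4 (payoff 17).
The only mutual best response is (s3, t2); neither player gains by switching there.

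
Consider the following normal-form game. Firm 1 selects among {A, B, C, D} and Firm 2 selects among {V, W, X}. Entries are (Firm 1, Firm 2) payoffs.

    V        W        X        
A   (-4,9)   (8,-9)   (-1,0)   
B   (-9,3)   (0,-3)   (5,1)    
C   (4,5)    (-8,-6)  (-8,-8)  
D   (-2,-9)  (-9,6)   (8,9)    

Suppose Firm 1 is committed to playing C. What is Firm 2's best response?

V

With Firm 1 fixed at C, Firm 2's payoffs are: V → 5, W → -6, X → -8.
The maximum is 5, achieved by V.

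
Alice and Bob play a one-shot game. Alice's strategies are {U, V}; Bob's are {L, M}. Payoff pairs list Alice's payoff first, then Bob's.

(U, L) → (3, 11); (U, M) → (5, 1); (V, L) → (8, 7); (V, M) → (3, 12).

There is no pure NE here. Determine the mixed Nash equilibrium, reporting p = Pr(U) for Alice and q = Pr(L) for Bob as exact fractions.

In a mixed NE each player is indifferent between their pure strategies, so the opponent's mix sets the indifference.
Bob indifferent between L and M: p·11 + (1−p)·7 = p·1 + (1−p)·12 ⟹ 7 + 4p = 12 + (-11)p ⟹ p = 1/3.
Alice indifferent between U and V: q·3 + (1−q)·5 = q·8 + (1−q)·3 ⟹ 5 + (-2)q = 3 + 5q ⟹ q = 2/7.

p = 1/3, q = 2/7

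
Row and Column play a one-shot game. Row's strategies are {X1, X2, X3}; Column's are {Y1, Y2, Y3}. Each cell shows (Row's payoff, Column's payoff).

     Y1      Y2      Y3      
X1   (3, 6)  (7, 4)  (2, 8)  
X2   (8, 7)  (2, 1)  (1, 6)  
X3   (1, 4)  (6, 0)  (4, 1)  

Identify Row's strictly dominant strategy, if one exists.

A strategy is strictly dominant if it gives Row a strictly higher payoff than every other strategy, against every choice by the opponent.
X1 is not dominant: against Y1, X2 gives 8 > 3.
X2 is not dominant: against Y2, X1 gives 7 > 2.
X3 is not dominant: against Y1, X1 gives 3 > 1.
No single strategy is best against every opponent action.

No strictly dominant strategy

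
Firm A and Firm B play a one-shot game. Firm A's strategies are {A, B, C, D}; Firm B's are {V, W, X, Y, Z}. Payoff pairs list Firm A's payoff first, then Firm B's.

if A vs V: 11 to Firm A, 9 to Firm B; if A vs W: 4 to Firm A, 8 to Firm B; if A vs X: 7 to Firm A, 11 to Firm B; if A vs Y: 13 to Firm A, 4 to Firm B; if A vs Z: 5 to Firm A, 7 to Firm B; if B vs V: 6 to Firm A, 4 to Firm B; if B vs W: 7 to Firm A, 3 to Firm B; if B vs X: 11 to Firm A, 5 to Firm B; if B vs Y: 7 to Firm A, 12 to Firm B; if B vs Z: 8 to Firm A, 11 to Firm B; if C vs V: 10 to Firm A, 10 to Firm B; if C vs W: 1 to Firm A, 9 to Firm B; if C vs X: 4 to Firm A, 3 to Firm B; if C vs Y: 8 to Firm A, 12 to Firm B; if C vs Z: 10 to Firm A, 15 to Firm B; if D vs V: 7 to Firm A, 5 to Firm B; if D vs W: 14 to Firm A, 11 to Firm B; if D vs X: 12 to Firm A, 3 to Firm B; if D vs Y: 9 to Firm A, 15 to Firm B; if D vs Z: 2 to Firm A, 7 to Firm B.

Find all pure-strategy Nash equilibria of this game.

A profile is a Nash equilibrium when each player is best-responding to the other.
Firm A's best responses — vs V: A (payoff 11); vs W: D (payoff 14); vs X: D (payoff 12); vs Y: A (payoff 13); vs Z: C (payoff 10).
Firm B's best responses — vs A: X (payoff 11); vs B: Y (payoff 12); vs C: Z (payoff 15); vs D: Y (payoff 15).
The only mutual best response is (C, Z); neither player gains by switching there.

(C, Z)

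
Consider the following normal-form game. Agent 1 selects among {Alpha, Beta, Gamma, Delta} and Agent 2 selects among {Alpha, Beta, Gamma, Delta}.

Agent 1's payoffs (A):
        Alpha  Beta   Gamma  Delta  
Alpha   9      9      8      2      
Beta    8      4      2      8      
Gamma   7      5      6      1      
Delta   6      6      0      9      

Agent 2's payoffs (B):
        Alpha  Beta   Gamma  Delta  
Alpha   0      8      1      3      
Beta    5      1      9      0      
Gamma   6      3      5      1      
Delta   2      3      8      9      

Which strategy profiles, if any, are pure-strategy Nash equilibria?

(Alpha, Beta) and (Delta, Delta)

Check mutual best responses: a cell is a NE iff neither player can gain by unilaterally deviating.
Agent 1's best responses — vs Alpha: Alpha (payoff 9); vs Beta: Alpha (payoff 9); vs Gamma: Alpha (payoff 8); vs Delta: Delta (payoff 9).
Agent 2's best responses — vs Alpha: Beta (payoff 8); vs Beta: Gamma (payoff 9); vs Gamma: Alpha (payoff 6); vs Delta: Delta (payoff 9).
Mutual best responses occur at (Alpha, Beta) and (Delta, Delta); at each, neither player gains by switching.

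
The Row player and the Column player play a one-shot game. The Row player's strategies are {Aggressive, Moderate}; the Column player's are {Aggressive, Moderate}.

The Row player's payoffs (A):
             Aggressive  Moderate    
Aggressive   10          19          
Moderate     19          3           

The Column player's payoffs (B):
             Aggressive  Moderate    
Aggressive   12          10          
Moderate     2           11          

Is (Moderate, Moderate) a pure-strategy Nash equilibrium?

Holding the Column player at Moderate: the Row player gets 3 from Moderate but could get 19 by switching to Aggressive. The Row player has a profitable deviation.

No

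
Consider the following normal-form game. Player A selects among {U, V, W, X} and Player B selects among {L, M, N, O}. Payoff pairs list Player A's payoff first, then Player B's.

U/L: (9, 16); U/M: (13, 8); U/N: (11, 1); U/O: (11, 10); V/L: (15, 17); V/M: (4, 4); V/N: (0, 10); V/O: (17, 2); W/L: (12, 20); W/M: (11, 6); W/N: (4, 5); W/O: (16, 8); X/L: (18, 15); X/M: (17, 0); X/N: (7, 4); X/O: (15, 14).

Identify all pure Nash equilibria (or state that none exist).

(X, L)

A profile is a Nash equilibrium when each player is best-responding to the other.
Player A's best responses — vs L: X (payoff 18); vs M: X (payoff 17); vs N: U (payoff 11); vs O: V (payoff 17).
Player B's best responses — vs U: L (payoff 16); vs V: L (payoff 17); vs W: L (payoff 20); vs X: L (payoff 15).
The only mutual best response is (X, L); neither player gains by switching there.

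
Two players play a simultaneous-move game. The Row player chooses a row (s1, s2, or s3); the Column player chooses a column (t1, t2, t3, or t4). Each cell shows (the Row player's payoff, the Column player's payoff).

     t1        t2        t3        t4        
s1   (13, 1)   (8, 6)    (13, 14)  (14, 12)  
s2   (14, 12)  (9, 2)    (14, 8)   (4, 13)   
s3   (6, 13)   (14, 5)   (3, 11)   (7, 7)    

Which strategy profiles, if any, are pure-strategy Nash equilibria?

Check mutual best responses: a cell is a NE iff neither player can gain by unilaterally deviating.
The Row player's best responses — vs t1: s2 (payoff 14); vs t2: s3 (payoff 14); vs t3: s2 (payoff 14); vs t4: s1 (payoff 14).
The Column player's best responses — vs s1: t3 (payoff 14); vs s2: t4 (payoff 13); vs s3: t1 (payoff 13).
No cell has both players best-responding. For instance, the Row player's best reply to t1 is s2, but against s2 the Column player prefers t4 over t1.

No pure-strategy Nash equilibrium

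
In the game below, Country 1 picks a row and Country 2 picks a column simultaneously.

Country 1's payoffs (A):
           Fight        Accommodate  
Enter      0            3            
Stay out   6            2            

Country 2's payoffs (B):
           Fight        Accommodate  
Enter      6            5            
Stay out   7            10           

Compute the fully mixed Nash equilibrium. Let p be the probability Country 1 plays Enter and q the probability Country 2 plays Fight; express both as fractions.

Each player's mixing probability is pinned down by making the *other* player indifferent.
Country 2 indifferent between Fight and Accommodate: p·6 + (1−p)·7 = p·5 + (1−p)·10 ⟹ 7 + (-1)p = 10 + (-5)p ⟹ p = 3/4.
Country 1 indifferent between Enter and Stay out: q·0 + (1−q)·3 = q·6 + (1−q)·2 ⟹ 3 + (-3)q = 2 + 4q ⟹ q = 1/7.

p = 3/4, q = 1/7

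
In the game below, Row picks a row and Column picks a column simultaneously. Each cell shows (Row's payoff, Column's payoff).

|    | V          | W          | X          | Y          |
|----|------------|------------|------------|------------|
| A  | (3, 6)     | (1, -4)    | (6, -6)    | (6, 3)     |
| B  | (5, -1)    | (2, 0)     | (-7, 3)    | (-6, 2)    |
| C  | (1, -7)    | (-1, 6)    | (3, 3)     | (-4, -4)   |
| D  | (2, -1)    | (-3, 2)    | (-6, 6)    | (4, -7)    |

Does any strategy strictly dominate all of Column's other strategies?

A strategy is strictly dominant if it gives Column a strictly higher payoff than every other strategy, against every choice by the opponent.
V is not dominant: against B, W gives 0 > -1.
W is not dominant: against A, V gives 6 > -4.
X is not dominant: against A, V gives 6 > -6.
Y is not dominant: against A, V gives 6 > 3.
No single strategy is best against every opponent action.

None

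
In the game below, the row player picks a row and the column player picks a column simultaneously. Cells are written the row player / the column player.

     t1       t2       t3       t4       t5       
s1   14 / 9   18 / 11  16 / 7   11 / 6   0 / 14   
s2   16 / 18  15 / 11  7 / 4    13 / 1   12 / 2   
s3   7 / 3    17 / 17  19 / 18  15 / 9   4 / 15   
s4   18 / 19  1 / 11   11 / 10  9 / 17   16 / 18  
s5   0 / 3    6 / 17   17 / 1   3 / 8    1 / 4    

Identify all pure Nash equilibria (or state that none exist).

(s3, t3) and (s4, t1)

A profile is a Nash equilibrium when each player is best-responding to the other.
The row player's best responses — vs t1: s4 (payoff 18); vs t2: s1 (payoff 18); vs t3: s3 (payoff 19); vs t4: s3 (payoff 15); vs t5: s4 (payoff 16).
The column player's best responses — vs s1: t5 (payoff 14); vs s2: t1 (payoff 18); vs s3: t3 (payoff 18); vs s4: t1 (payoff 19); vs s5: t2 (payoff 17).
Mutual best responses occur at (s3, t3) and (s4, t1); at each, neither player gains by switching.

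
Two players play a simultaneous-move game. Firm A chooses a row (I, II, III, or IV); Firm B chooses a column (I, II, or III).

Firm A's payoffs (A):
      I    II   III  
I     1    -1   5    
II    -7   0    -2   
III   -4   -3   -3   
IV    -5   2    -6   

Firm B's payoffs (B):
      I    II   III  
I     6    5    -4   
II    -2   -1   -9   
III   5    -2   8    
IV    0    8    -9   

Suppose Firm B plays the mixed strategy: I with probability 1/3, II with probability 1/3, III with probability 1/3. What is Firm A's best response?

Firm A's best reply maximizes expected payoff against the mix.
I: (1/3)·1 + (1/3)·(-1) + (1/3)·5 = 5/3
II: (1/3)·(-7) + (1/3)·0 + (1/3)·(-2) = -3
III: (1/3)·(-4) + (1/3)·(-3) + (1/3)·(-3) = -10/3
IV: (1/3)·(-5) + (1/3)·2 + (1/3)·(-6) = -3
Highest expected payoff is 5/3, from I.

I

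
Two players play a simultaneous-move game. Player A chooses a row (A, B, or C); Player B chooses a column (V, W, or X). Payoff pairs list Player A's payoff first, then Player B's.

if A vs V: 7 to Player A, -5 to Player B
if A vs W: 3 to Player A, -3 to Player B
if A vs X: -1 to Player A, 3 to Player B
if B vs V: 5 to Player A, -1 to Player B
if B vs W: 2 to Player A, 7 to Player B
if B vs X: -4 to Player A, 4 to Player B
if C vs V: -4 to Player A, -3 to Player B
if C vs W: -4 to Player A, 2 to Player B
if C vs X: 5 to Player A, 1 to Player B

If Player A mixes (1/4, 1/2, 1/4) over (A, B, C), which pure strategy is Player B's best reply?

W

Player B's best reply maximizes expected payoff against the mix.
V: (1/4)·(-5) + (1/2)·(-1) + (1/4)·(-3) = -5/2
W: (1/4)·(-3) + (1/2)·7 + (1/4)·2 = 13/4
X: (1/4)·3 + (1/2)·4 + (1/4)·1 = 3
Highest expected payoff is 13/4, from W.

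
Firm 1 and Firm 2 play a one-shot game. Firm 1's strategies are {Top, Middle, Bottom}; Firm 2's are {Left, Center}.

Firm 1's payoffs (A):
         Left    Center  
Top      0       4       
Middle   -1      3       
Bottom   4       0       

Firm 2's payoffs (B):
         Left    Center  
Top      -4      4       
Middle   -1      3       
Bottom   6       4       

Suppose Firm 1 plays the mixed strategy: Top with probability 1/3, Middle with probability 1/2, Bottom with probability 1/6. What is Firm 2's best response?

Center

Firm 2's best reply maximizes expected payoff against the mix.
Left: (1/3)·(-4) + (1/2)·(-1) + (1/6)·6 = -5/6
Center: (1/3)·4 + (1/2)·3 + (1/6)·4 = 7/2
Highest expected payoff is 7/2, from Center.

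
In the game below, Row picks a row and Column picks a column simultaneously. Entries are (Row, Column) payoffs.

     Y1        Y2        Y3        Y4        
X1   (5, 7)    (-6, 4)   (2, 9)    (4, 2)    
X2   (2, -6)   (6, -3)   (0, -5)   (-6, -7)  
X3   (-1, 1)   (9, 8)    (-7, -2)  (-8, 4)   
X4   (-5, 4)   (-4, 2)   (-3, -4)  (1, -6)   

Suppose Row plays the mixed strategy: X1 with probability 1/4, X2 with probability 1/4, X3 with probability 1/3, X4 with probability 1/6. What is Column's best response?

Y2

Compute Column's expected payoff from each pure strategy against the given mix.
Y1: (1/4)·7 + (1/4)·(-6) + (1/3)·1 + (1/6)·4 = 5/4
Y2: (1/4)·4 + (1/4)·(-3) + (1/3)·8 + (1/6)·2 = 13/4
Y3: (1/4)·9 + (1/4)·(-5) + (1/3)·(-2) + (1/6)·(-4) = -1/3
Y4: (1/4)·2 + (1/4)·(-7) + (1/3)·4 + (1/6)·(-6) = -11/12
Highest expected payoff is 13/4, from Y2.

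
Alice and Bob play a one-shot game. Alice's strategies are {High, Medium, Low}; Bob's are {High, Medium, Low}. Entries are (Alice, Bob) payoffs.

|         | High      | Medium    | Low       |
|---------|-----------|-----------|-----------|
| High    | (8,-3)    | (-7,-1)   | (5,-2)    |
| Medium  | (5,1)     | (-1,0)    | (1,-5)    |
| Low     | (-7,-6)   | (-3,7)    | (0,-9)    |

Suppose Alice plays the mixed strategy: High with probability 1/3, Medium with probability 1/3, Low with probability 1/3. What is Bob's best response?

Bob's best reply maximizes expected payoff against the mix.
High: (1/3)·(-3) + (1/3)·1 + (1/3)·(-6) = -8/3
Medium: (1/3)·(-1) + (1/3)·0 + (1/3)·7 = 2
Low: (1/3)·(-2) + (1/3)·(-5) + (1/3)·(-9) = -16/3
Highest expected payoff is 2, from Medium.

Medium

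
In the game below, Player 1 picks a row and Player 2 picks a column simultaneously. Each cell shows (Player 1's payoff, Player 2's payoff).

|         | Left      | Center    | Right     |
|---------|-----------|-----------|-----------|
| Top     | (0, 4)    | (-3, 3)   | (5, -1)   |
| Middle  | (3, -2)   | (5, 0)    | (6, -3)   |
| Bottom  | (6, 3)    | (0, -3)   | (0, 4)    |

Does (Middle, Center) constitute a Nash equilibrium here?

Holding Player 2 at Center: Player 1 gets 5 from Middle, versus -3 from Top, 0 from Bottom. No profitable deviation for Player 1.
Holding Player 1 at Middle: Player 2 gets 0 from Center, versus -2 from Left, -3 from Right. No profitable deviation for Player 2 either.

Yes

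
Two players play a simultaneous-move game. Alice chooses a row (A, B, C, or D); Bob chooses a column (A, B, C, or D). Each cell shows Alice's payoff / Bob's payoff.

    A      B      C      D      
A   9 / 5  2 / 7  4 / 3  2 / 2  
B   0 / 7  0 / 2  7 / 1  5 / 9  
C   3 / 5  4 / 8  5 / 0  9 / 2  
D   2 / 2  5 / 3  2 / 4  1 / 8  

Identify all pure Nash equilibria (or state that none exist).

A profile is a Nash equilibrium when each player is best-responding to the other.
Alice's best responses — vs A: A (payoff 9); vs B: D (payoff 5); vs C: B (payoff 7); vs D: C (payoff 9).
Bob's best responses — vs A: B (payoff 7); vs B: D (payoff 9); vs C: B (payoff 8); vs D: D (payoff 8).
No cell has both players best-responding. For instance, Alice's best reply to A is A, but against A Bob prefers B over A.

None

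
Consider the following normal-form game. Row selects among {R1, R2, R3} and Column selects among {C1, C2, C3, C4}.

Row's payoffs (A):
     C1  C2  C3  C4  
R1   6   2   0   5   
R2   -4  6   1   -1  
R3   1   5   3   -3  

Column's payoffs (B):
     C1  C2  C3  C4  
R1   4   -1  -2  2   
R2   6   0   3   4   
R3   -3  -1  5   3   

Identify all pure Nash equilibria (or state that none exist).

(R1, C1) and (R3, C3)

A profile is a Nash equilibrium when each player is best-responding to the other.
Row's best responses — vs C1: R1 (payoff 6); vs C2: R2 (payoff 6); vs C3: R3 (payoff 3); vs C4: R1 (payoff 5).
Column's best responses — vs R1: C1 (payoff 4); vs R2: C1 (payoff 6); vs R3: C3 (payoff 5).
Mutual best responses occur at (R1, C1) and (R3, C3); at each, neither player gains by switching.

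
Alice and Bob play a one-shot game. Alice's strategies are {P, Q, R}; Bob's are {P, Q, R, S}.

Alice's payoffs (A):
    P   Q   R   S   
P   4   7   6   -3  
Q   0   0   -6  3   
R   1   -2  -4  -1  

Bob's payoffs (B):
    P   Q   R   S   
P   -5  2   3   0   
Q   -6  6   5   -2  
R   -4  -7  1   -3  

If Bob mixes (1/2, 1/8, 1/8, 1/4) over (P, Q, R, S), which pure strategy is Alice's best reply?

P

Alice's best reply maximizes expected payoff against the mix.
P: (1/2)·4 + (1/8)·7 + (1/8)·6 + (1/4)·(-3) = 23/8
Q: (1/2)·0 + (1/8)·0 + (1/8)·(-6) + (1/4)·3 = 0
R: (1/2)·1 + (1/8)·(-2) + (1/8)·(-4) + (1/4)·(-1) = -1/2
Highest expected payoff is 23/8, from P.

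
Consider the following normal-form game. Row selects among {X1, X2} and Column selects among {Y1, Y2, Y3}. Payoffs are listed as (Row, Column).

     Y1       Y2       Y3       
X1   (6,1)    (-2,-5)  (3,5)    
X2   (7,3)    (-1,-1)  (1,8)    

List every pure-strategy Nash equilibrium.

(X1, Y3)

Check mutual best responses: a cell is a NE iff neither player can gain by unilaterally deviating.
Row's best responses — vs Y1: X2 (payoff 7); vs Y2: X2 (payoff -1); vs Y3: X1 (payoff 3).
Column's best responses — vs X1: Y3 (payoff 5); vs X2: Y3 (payoff 8).
The only mutual best response is (X1, Y3); neither player gains by switching there.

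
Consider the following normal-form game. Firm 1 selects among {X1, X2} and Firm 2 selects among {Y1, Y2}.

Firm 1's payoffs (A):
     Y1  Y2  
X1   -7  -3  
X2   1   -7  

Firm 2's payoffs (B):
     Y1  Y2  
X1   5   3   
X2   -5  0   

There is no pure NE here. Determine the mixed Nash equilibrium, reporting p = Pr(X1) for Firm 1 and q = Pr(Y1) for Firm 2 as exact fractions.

p = 5/7, q = 1/3

In a mixed NE each player is indifferent between their pure strategies, so the opponent's mix sets the indifference.
Firm 2 indifferent between Y1 and Y2: p·5 + (1−p)·(-5) = p·3 + (1−p)·0 ⟹ (-5) + 10p = 0 + 3p ⟹ p = 5/7.
Firm 1 indifferent between X1 and X2: q·(-7) + (1−q)·(-3) = q·1 + (1−q)·(-7) ⟹ (-3) + (-4)q = (-7) + 8q ⟹ q = 1/3.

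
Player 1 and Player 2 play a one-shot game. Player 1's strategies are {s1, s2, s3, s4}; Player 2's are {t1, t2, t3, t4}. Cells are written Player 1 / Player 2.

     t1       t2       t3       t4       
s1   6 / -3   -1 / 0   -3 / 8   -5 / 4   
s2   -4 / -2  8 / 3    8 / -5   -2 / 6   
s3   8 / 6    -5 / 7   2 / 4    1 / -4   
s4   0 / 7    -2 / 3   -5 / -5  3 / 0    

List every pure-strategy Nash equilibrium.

Check mutual best responses: a cell is a NE iff neither player can gain by unilaterally deviating.
Player 1's best responses — vs t1: s3 (payoff 8); vs t2: s2 (payoff 8); vs t3: s2 (payoff 8); vs t4: s4 (payoff 3).
Player 2's best responses — vs s1: t3 (payoff 8); vs s2: t4 (payoff 6); vs s3: t2 (payoff 7); vs s4: t1 (payoff 7).
No cell has both players best-responding. For instance, Player 1's best reply to t1 is s3, but against s3 Player 2 prefers t2 over t1.

None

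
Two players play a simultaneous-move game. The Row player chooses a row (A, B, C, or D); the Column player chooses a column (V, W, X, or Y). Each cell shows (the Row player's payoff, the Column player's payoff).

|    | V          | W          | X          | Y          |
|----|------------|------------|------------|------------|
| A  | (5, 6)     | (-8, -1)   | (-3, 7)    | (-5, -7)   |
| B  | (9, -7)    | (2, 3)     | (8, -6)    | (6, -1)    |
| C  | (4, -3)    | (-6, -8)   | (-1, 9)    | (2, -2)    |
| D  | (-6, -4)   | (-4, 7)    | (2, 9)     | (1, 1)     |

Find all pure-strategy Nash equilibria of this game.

Check mutual best responses: a cell is a NE iff neither player can gain by unilaterally deviating.
The Row player's best responses — vs V: B (payoff 9); vs W: B (payoff 2); vs X: B (payoff 8); vs Y: B (payoff 6).
The Column player's best responses — vs A: X (payoff 7); vs B: W (payoff 3); vs C: X (payoff 9); vs D: X (payoff 9).
The only mutual best response is (B, W); neither player gains by switching there.

(B, W)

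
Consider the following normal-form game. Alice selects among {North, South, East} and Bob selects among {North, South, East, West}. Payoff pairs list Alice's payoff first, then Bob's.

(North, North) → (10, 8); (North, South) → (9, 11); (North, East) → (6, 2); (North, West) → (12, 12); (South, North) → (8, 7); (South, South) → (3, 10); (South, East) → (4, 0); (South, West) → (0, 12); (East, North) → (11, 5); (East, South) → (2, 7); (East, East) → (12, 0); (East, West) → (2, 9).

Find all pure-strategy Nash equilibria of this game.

(North, West)

Check mutual best responses: a cell is a NE iff neither player can gain by unilaterally deviating.
Alice's best responses — vs North: East (payoff 11); vs South: North (payoff 9); vs East: East (payoff 12); vs West: North (payoff 12).
Bob's best responses — vs North: West (payoff 12); vs South: West (payoff 12); vs East: West (payoff 9).
The only mutual best response is (North, West); neither player gains by switching there.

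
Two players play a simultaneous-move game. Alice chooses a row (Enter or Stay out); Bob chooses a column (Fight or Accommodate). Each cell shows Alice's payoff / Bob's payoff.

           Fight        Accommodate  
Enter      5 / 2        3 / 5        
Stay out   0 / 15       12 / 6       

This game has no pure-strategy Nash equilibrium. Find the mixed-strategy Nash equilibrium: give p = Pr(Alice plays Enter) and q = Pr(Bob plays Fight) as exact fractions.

p = 3/4, q = 9/14

In a mixed NE each player is indifferent between their pure strategies, so the opponent's mix sets the indifference.
Bob indifferent between Fight and Accommodate: p·2 + (1−p)·15 = p·5 + (1−p)·6 ⟹ 15 + (-13)p = 6 + (-1)p ⟹ p = 3/4.
Alice indifferent between Enter and Stay out: q·5 + (1−q)·3 = q·0 + (1−q)·12 ⟹ 3 + 2q = 12 + (-12)q ⟹ q = 9/14.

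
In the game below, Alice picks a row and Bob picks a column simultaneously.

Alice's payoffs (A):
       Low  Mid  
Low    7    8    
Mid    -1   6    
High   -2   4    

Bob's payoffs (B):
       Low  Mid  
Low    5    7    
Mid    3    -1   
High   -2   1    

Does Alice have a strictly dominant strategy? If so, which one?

Low

Check whether one of Alice's strategies beats all alternatives regardless of what the opponent does.
Low strictly dominates: vs Low: 7 > each of {-1, -2}; vs Mid: 8 > each of {6, 4}.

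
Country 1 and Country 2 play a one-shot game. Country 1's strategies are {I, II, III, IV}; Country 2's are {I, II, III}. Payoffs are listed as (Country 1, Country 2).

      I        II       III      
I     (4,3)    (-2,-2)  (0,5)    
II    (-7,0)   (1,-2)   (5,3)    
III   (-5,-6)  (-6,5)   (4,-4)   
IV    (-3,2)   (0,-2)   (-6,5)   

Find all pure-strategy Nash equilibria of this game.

Find each player's best response to every opponent strategy; NE are the intersections.
Country 1's best responses — vs I: I (payoff 4); vs II: II (payoff 1); vs III: II (payoff 5).
Country 2's best responses — vs I: III (payoff 5); vs II: III (payoff 3); vs III: II (payoff 5); vs IV: III (payoff 5).
The only mutual best response is (II, III); neither player gains by switching there.

(II, III)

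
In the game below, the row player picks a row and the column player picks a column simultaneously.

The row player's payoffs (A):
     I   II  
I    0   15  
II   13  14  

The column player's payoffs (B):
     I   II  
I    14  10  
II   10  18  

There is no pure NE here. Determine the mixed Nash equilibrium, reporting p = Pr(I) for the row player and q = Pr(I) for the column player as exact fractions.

p = 2/3, q = 1/14

In a mixed NE each player is indifferent between their pure strategies, so the opponent's mix sets the indifference.
The column player indifferent between I and II: p·14 + (1−p)·10 = p·10 + (1−p)·18 ⟹ 10 + 4p = 18 + (-8)p ⟹ p = 2/3.
The row player indifferent between I and II: q·0 + (1−q)·15 = q·13 + (1−q)·14 ⟹ 15 + (-15)q = 14 + (-1)q ⟹ q = 1/14.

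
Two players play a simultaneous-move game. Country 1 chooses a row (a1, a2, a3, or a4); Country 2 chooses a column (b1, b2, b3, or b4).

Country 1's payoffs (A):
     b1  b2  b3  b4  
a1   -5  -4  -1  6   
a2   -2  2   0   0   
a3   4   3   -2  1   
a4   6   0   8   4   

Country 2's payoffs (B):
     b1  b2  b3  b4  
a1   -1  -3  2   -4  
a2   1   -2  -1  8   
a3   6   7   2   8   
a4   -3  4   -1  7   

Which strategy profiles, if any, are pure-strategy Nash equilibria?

Check mutual best responses: a cell is a NE iff neither player can gain by unilaterally deviating.
Country 1's best responses — vs b1: a4 (payoff 6); vs b2: a3 (payoff 3); vs b3: a4 (payoff 8); vs b4: a1 (payoff 6).
Country 2's best responses — vs a1: b3 (payoff 2); vs a2: b4 (payoff 8); vs a3: b4 (payoff 8); vs a4: b4 (payoff 7).
No cell has both players best-responding. For instance, Country 1's best reply to b4 is a1, but against a1 Country 2 prefers b3 over b4.

There is no pure-strategy Nash equilibrium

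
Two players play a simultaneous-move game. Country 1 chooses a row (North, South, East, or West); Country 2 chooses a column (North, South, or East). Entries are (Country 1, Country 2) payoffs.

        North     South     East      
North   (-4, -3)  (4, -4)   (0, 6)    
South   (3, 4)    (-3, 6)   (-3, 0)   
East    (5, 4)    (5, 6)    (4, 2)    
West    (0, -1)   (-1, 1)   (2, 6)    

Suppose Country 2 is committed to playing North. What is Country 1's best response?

East

With Country 2 fixed at North, Country 1's payoffs are: North → -4, South → 3, East → 5, West → 0.
The maximum is 5, achieved by East.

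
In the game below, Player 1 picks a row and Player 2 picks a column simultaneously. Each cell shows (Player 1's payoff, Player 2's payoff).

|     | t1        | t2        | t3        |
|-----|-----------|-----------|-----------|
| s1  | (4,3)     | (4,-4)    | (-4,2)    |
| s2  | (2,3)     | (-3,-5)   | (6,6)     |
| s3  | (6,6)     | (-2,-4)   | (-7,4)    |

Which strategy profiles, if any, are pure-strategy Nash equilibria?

(s2, t3) and (s3, t1)

Find each player's best response to every opponent strategy; NE are the intersections.
Player 1's best responses — vs t1: s3 (payoff 6); vs t2: s1 (payoff 4); vs t3: s2 (payoff 6).
Player 2's best responses — vs s1: t1 (payoff 3); vs s2: t3 (payoff 6); vs s3: t1 (payoff 6).
Mutual best responses occur at (s2, t3) and (s3, t1); at each, neither player gains by switching.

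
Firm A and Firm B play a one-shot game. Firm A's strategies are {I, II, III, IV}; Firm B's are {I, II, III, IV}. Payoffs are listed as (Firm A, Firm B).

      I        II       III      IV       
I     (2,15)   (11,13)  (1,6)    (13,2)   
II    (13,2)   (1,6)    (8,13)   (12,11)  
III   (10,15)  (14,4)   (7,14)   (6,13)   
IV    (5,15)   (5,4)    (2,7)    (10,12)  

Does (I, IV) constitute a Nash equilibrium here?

Holding Firm B at IV: Firm A gets 13 from I, versus 12 from II, 6 from III, 10 from IV. No profitable deviation for Firm A.
Holding Firm A at I: Firm B gets 2 from IV but could get 15 by switching to I. Firm B has a profitable deviation.

No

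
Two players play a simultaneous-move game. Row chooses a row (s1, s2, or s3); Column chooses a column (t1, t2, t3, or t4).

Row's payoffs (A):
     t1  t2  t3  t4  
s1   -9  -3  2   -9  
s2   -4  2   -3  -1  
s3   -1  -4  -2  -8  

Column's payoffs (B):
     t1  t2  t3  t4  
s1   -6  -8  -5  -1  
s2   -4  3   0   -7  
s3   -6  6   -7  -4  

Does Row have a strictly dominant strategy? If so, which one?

Check whether one of Row's strategies beats all alternatives regardless of what the opponent does.
s1 is not dominant: against t1, s2 gives -4 > -9.
s2 is not dominant: against t1, s3 gives -1 > -4.
s3 is not dominant: against t2, s1 gives -3 > -4.
No single strategy is best against every opponent action.

None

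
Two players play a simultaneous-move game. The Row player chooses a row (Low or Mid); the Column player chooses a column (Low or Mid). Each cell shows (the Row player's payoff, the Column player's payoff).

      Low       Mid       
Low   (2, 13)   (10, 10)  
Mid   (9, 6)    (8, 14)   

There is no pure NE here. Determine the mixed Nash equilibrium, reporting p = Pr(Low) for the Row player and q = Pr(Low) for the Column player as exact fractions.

p = 8/11, q = 2/9

In a mixed NE each player is indifferent between their pure strategies, so the opponent's mix sets the indifference.
The Column player indifferent between Low and Mid: p·13 + (1−p)·6 = p·10 + (1−p)·14 ⟹ 6 + 7p = 14 + (-4)p ⟹ p = 8/11.
The Row player indifferent between Low and Mid: q·2 + (1−q)·10 = q·9 + (1−q)·8 ⟹ 10 + (-8)q = 8 + 1q ⟹ q = 2/9.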